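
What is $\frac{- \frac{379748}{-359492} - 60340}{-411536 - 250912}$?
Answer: $\frac{1807613961}{19845396368} \approx 0.091085$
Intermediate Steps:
$\frac{- \frac{379748}{-359492} - 60340}{-411536 - 250912} = \frac{\left(-379748\right) \left(- \frac{1}{359492}\right) - 60340}{-662448} = \left(\frac{94937}{89873} - 60340\right) \left(- \frac{1}{662448}\right) = \left(- \frac{5422841883}{89873}\right) \left(- \frac{1}{662448}\right) = \frac{1807613961}{19845396368}$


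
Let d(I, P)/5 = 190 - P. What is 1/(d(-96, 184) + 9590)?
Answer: 1/9620 ≈ 0.00010395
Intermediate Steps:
d(I, P) = 950 - 5*P (d(I, P) = 5*(190 - P) = 950 - 5*P)
1/(d(-96, 184) + 9590) = 1/((950 - 5*184) + 9590) = 1/((950 - 920) + 9590) = 1/(30 + 9590) = 1/9620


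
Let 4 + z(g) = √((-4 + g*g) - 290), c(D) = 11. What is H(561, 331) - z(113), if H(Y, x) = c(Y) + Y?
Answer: 576 - 5*√499 ≈ 464.31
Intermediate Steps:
H(Y, x) = 11 + Y
z(g) = -4 + √(-294 + g²) (z(g) = -4 + √((-4 + g*g) - 290) = -4 + √((-4 + g²) - 290) = -4 + √(-294 + g²))
H(561, 331) - z(113) = (11 + 561) - (-4 + √(-294 + 113²)) = 572 - (-4 + √(-294 + 12769)) = 572 - (-4 + √12475) = 572 - (-4 + 5*√499) = 572 + (4 - 5*√499) = 576 - 5*√499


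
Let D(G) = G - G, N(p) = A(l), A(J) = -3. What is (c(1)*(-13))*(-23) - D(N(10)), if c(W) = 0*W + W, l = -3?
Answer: 299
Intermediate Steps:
c(W) = W (c(W) = 0 + W = W)
N(p) = -3
D(G) = 0
(c(1)*(-13))*(-23) - D(N(10)) = (1*(-13))*(-23) - 1*0 = -13*(-23) + 0 = 299 + 0 = 299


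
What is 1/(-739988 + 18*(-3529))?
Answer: -1/803510 ≈ -1.2445e-6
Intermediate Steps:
1/(-739988 + 18*(-3529)) = 1/(-739988 - 63522) = 1/(-803510) = -1/803510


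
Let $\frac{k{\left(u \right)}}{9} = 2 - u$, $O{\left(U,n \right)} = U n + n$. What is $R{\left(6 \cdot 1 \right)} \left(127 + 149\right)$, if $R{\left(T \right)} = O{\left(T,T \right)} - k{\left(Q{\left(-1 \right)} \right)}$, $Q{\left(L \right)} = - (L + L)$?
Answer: $11592$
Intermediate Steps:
$Q{\left(L \right)} = - 2 L$
$O{\left(U,n \right)} = n + U n$
$k{\left(u \right)} = 18 - 9 u$ ($k{\left(u \right)} = 9 \left(2 - u\right) = 18 - 9 u$)
$R{\left(T \right)} = T \left(1 + T\right)$ ($R{\left(T \right)} = T \left(1 + T\right) - \left(18 - 9 \left(\left(-2\right) \left(-1\right)\right)\right) = T \left(1 + T\right) - \left(18 - 18\right) = T \left(1 + T\right) - 0 = T \left(1 + T\right) + 0 = T \left(1 + T\right)$)
$R{\left(6 \cdot 1 \right)} \left(127 + 149\right) = 6 \cdot 1 \left(1 + 6 \cdot 1\right) \left(127 + 149\right) = 6 \left(1 + 6\right) 276 = 6 \cdot 7 \cdot 276 = 42 \cdot 276 = 11592$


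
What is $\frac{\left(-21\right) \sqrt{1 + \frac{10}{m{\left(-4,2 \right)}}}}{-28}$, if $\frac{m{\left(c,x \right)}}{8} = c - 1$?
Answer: $\frac{3 \sqrt{3}}{8} \approx 0.64952$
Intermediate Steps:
$m{\left(c,x \right)} = -8 + 8 c$ ($m{\left(c,x \right)} = 8 \left(c - 1\right) = 8 \left(-1 + c\right) = -8 + 8 c$)
$\frac{\left(-21\right) \sqrt{1 + \frac{10}{m{\left(-4,2 \right)}}}}{-28} = \frac{\left(-21\right) \sqrt{1 + \frac{10}{-8 + 8 \left(-4\right)}}}{-28} = - 21 \sqrt{1 + \frac{10}{-8 - 32}} \left(- \frac{1}{28}\right) = - 21 \sqrt{1 + \frac{10}{-40}} \left(- \frac{1}{28}\right) = - 21 \sqrt{1 + 10 \left(- \frac{1}{40}\right)} \left(- \frac{1}{28}\right) = - 21 \sqrt{1 - \frac{1}{4}} \left(- \frac{1}{28}\right) = - 21 \sqrt{\frac{3}{4}} \left(- \frac{1}{28}\right) = - 21 \frac{\sqrt{3}}{2} \left(- \frac{1}{28}\right) = - \frac{21 \sqrt{3}}{2} \left(- \frac{1}{28}\right) = \frac{3 \sqrt{3}}{8}$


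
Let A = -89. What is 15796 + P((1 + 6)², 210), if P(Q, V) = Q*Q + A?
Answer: 18108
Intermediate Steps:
P(Q, V) = -89 + Q² (P(Q, V) = Q*Q - 89 = Q² - 89 = -89 + Q²)
15796 + P((1 + 6)², 210) = 15796 + (-89 + ((1 + 6)²)²) = 15796 + (-89 + (7²)²) = 15796 + (-89 + 49²) = 15796 + (-89 + 2401) = 15796 + 2312 = 18108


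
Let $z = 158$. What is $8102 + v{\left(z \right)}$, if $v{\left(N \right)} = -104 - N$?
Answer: $7840$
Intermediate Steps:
$8102 + v{\left(z \right)} = 8102 - 262 = 7840$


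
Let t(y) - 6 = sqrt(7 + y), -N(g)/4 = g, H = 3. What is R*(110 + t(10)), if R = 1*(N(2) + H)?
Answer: -580 - 5*sqrt(17) ≈ -600.62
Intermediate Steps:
N(g) = -4*g
t(y) = 6 + sqrt(7 + y)
R = -5 (R = 1*(-4*2 + 3) = 1*(-8 + 3) = 1*(-5) = -5)
R*(110 + t(10)) = -5*(110 + (6 + sqrt(7 + 10))) = -5*(110 + (6 + sqrt(17))) = -5*(116 + sqrt(17)) = -580 - 5*sqrt(17)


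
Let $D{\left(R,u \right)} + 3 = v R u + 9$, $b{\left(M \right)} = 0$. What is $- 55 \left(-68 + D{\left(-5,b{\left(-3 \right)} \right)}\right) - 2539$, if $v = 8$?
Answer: $871$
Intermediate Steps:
$D{\left(R,u \right)} = 6 + 8 R u$ ($D{\left(R,u \right)} = -3 + \left(8 R u + 9\right) = -3 + \left(9 + 8 R u\right) = 6 + 8 R u$)
$- 55 \left(-68 + D{\left(-5,b{\left(-3 \right)} \right)}\right) - 2539 = - 55 \left(-68 + \left(6 + 8 \left(-5\right) 0\right)\right) - 2539 = - 55 \left(-68 + \left(6 + 0\right)\right) - 2539 = - 55 \left(-68 + 6\right) - 2539 = \left(-55\right) \left(-62\right) - 2539 = 3410 - 2539 = 871$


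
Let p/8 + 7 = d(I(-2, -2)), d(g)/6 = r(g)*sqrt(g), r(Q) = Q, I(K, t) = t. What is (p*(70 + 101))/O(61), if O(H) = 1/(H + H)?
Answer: -1168272 - 2002752*I*sqrt(2) ≈ -1.1683e+6 - 2.8323e+6*I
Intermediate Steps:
O(H) = 1/(2*H)
d(g) = 6*g**(3/2) (d(g) = 6*(g*sqrt(g)) = 6*g**(3/2))
p = -56 - 96*I*sqrt(2) (p = -56 + 8*(6*(-2)**(3/2)) = -56 + 8*(6*(-2*I*sqrt(2))) = -56 + 8*(-12*I*sqrt(2)) = -56 - 96*I*sqrt(2) ≈ -56.0 - 135.76*I)
(p*(70 + 101))/O(61) = ((-56 - 96*I*sqrt(2))*(70 + 101))/(((1/2)/61)) = ((-56 - 96*I*sqrt(2))*171)/(((1/2)*(1/61))) = (-9576 - 16416*I*sqrt(2))/(1/122) = (-9576 - 16416*I*sqrt(2))*122 = -1168272 - 2002752*I*sqrt(2)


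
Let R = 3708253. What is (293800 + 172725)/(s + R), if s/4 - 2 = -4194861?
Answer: -466525/13071183 ≈ -0.035691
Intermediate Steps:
s = -16779436 (s = 8 + 4*(-4194861) = 8 - 16779444 = -16779436)
(293800 + 172725)/(s + R) = (293800 + 172725)/(-16779436 + 3708253) = 466525/(-13071183) = 466525*(-1/13071183) = -466525/13071183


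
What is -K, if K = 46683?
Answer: -46683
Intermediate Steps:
-K = -1*46683 = -46683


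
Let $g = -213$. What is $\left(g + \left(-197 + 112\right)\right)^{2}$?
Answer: $88804$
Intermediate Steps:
$\left(g + \left(-197 + 112\right)\right)^{2} = \left(-213 + \left(-197 + 112\right)\right)^{2} = \left(-213 - 85\right)^{2} = \left(-298\right)^{2} = 88804$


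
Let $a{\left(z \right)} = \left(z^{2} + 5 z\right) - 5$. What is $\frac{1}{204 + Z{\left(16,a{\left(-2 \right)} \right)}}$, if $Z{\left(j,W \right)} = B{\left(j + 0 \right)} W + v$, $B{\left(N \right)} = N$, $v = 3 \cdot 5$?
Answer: $\frac{1}{43} \approx 0.023256$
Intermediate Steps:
$v = 15$
$a{\left(z \right)} = -5 + z^{2} + 5 z$
$Z{\left(j,W \right)} = 15 + W j$ ($Z{\left(j,W \right)} = \left(j + 0\right) W + 15 = j W + 15 = W j + 15 = 15 + W j$)
$\frac{1}{204 + Z{\left(16,a{\left(-2 \right)} \right)}} = \frac{1}{204 + \left(15 + \left(-5 + \left(-2\right)^{2} + 5 \left(-2\right)\right) 16\right)} = \frac{1}{204 + \left(15 + \left(-5 + 4 - 10\right) 16\right)} = \frac{1}{204 + \left(15 - 176\right)} = \frac{1}{204 - 161} = \frac{1}{43}$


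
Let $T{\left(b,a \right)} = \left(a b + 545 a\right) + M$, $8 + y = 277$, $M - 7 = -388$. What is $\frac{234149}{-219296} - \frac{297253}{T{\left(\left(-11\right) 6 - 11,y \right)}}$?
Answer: $- \frac{94574669027}{27524060256} \approx -3.4361$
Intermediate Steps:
$M = -381$ ($M = 7 - 388 = -381$)
$y = 269$ ($y = -8 + 277 = 269$)
$T{\left(b,a \right)} = -381 + 545 a + a b$ ($T{\left(b,a \right)} = \left(a b + 545 a\right) - 381 = \left(545 a + a b\right) - 381 = -381 + 545 a + a b$)
$\frac{234149}{-219296} - \frac{297253}{T{\left(\left(-11\right) 6 - 11,y \right)}} = \frac{234149}{-219296} - \frac{297253}{-381 + 545 \cdot 269 + 269 \left(\left(-11\right) 6 - 11\right)} = 234149 \left(- \frac{1}{219296}\right) - \frac{297253}{-381 + 146605 + 269 \left(-66 - 11\right)} = - \frac{234149}{219296} - \frac{297253}{-381 + 146605 + 269 \left(-77\right)} = - \frac{234149}{219296} - \frac{297253}{-381 + 146605 - 20713} = - \frac{234149}{219296} - \frac{297253}{125511} = - \frac{94574669027}{27524060256}$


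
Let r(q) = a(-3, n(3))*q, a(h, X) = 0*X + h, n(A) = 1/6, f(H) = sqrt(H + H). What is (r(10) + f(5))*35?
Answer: -1050 + 35*sqrt(10) ≈ -939.32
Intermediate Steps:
f(H) = sqrt(2)*sqrt(H) (f(H) = sqrt(2*H) = sqrt(2)*sqrt(H))
n(A) = 1/6
a(h, X) = h (a(h, X) = 0 + h = h)
r(q) = -3*q
(r(10) + f(5))*35 = (-3*10 + sqrt(2)*sqrt(5))*35 = (-30 + sqrt(10))*35 = -1050 + 35*sqrt(10)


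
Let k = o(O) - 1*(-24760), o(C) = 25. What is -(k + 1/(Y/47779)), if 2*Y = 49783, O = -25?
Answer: -1233967213/49783 ≈ -24787.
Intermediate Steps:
Y = 49783/2 (Y = (½)*49783 = 49783/2 ≈ 24892.)
k = 24785 (k = 25 - 1*(-24760) = 25 + 24760 = 24785)
-(k + 1/(Y/47779)) = -(24785 + 1/((49783/2)/47779)) = -(24785 + 1/((49783/2)*(1/47779))) = -(24785 + 1/(49783/95558)) = -(24785 + 95558/49783) = -1*1233967213/49783 = -1233967213/49783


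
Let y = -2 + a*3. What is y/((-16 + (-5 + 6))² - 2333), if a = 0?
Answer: 1/1054 ≈ 0.00094877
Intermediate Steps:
y = -2 (y = -2 + 0*3 = -2 + 0 = -2)
y/((-16 + (-5 + 6))² - 2333) = -2/((-16 + (-5 + 6))² - 2333) = -2/((-16 + 1)² - 2333) = -2/((-15)² - 2333) = -2/(225 - 2333) = -2/(-2108) = -2*(-1/2108) = 1/1054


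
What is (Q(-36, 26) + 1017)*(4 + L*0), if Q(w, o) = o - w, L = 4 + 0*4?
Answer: 4316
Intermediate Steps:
L = 4 (L = 4 + 0 = 4)
(Q(-36, 26) + 1017)*(4 + L*0) = ((26 - 1*(-36)) + 1017)*(4 + 4*0) = ((26 + 36) + 1017)*(4 + 0) = (62 + 1017)*4 = 1079*4 = 4316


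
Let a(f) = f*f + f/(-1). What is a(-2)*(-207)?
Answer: -1242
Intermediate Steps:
a(f) = f² - f (a(f) = f² + f*(-1) = f² - f)
a(-2)*(-207) = -2*(-1 - 2)*(-207) = -2*(-3)*(-207) = 6*(-207) = -1242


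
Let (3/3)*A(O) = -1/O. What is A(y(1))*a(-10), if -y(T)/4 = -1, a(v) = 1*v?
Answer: 5/2 ≈ 2.5000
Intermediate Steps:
a(v) = v
y(T) = 4 (y(T) = -4*(-1) = 4)
A(O) = -1/O
A(y(1))*a(-10) = -1/4*(-10) = 5/2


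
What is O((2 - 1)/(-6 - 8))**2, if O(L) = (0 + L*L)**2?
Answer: 1/1475789056 ≈ 6.7760e-10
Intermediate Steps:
O(L) = L**4 (O(L) = (0 + L**2)**2 = (L**2)**2 = L**4)
O((2 - 1)/(-6 - 8))**2 = (((2 - 1)/(-6 - 8))**4)**2 = ((1/(-14))**4)**2 = ((1*(-1/14))**4)**2 = ((-1/14)**4)**2 = (1/38416)**2 = 1/1475789056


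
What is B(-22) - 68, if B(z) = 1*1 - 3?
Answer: -70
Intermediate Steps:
B(z) = -2 (B(z) = 1 - 3 = -2)
B(-22) - 68 = -2 - 68 = -70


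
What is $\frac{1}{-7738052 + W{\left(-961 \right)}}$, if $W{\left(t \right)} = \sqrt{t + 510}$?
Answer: $- \frac{7738052}{59877448755155} - \frac{i \sqrt{451}}{59877448755155} \approx -1.2923 \cdot 10^{-7} - 3.5467 \cdot 10^{-13} i$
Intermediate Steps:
$W{\left(t \right)} = \sqrt{510 + t}$
$\frac{1}{-7738052 + W{\left(-961 \right)}} = \frac{1}{-7738052 + \sqrt{510 - 961}} = \frac{1}{-7738052 + \sqrt{-451}} = \frac{1}{-7738052 + i \sqrt{451}}$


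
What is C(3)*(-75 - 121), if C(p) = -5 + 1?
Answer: 784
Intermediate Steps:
C(p) = -4
C(3)*(-75 - 121) = -4*(-75 - 121) = -4*(-196) = 784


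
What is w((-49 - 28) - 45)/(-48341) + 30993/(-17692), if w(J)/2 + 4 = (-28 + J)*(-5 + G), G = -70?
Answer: -1896161077/855248972 ≈ -2.2171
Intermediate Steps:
w(J) = 4192 - 150*J (w(J) = -8 + 2*((-28 + J)*(-5 - 70)) = -8 + 2*((-28 + J)*(-75)) = -8 + 2*(2100 - 75*J) = -8 + (4200 - 150*J) = 4192 - 150*J)
w((-49 - 28) - 45)/(-48341) + 30993/(-17692) = (4192 - 150*((-49 - 28) - 45))/(-48341) + 30993/(-17692) = (4192 - 150*(-77 - 45))*(-1/48341) + 30993*(-1/17692) = (4192 - 150*(-122))*(-1/48341) - 30993/17692 = (4192 + 18300)*(-1/48341) - 30993/17692 = 22492*(-1/48341) - 30993/17692 = -22492/48341 - 30993/17692 = -1896161077/855248972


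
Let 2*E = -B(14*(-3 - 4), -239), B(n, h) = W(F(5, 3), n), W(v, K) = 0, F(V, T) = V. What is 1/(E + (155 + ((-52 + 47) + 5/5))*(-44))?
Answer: -1/6644 ≈ -0.00015051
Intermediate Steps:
B(n, h) = 0
E = 0 (E = (-1*0)/2 = (1/2)*0 = 0)
1/(E + (155 + ((-52 + 47) + 5/5))*(-44)) = 1/(0 + (155 + ((-52 + 47) + 5/5))*(-44)) = 1/(0 + (155 + (-5 + 5*(1/5)))*(-44)) = 1/(0 + (155 + (-5 + 1))*(-44)) = 1/(0 + (155 - 4)*(-44)) = 1/(0 + 151*(-44)) = 1/(0 - 6644) = 1/(-6644) = -1/6644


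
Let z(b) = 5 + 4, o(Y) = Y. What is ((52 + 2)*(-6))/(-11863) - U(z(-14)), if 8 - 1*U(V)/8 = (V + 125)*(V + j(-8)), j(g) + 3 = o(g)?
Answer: -26193180/11863 ≈ -2208.0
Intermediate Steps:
j(g) = -3 + g
z(b) = 9
U(V) = 64 - 8*(-11 + V)*(125 + V) (U(V) = 64 - 8*(V + 125)*(V + (-3 - 8)) = 64 - 8*(125 + V)*(V - 11) = 64 - 8*(125 + V)*(-11 + V) = 64 - 8*(-11 + V)*(125 + V))
((52 + 2)*(-6))/(-11863) - U(z(-14)) = ((52 + 2)*(-6))/(-11863) - (11064 - 912*9 - 8*9²) = (54*(-6))*(-1/11863) - (11064 - 8208 - 8*81) = -324*(-1/11863) - (11064 - 8208 - 648) = 324/11863 - 1*2208 = 324/11863 - 2208 = -26193180/11863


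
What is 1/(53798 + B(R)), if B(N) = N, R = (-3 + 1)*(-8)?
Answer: 1/53814 ≈ 1.8583e-5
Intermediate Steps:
R = 16 (R = -2*(-8) = 16)
1/(53798 + B(R)) = 1/(53798 + 16) = 1/53814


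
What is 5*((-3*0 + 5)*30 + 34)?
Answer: 920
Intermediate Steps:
5*((-3*0 + 5)*30 + 34) = 5*((0 + 5)*30 + 34) = 5*(5*30 + 34) = 5*(150 + 34) = 5*184 = 920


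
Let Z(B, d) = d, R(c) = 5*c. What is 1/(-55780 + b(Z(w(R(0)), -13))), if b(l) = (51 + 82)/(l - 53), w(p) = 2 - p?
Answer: -66/3681613 ≈ -1.7927e-5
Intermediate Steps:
b(l) = 133/(-53 + l)
1/(-55780 + b(Z(w(R(0)), -13))) = 1/(-55780 + 133/(-53 - 13)) = 1/(-55780 + 133/(-66)) = 1/(-55780 + 133*(-1/66)) = 1/(-55780 - 133/66) = 1/(-3681613/66) = -66/3681613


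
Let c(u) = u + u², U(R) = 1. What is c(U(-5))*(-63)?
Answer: -126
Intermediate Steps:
c(U(-5))*(-63) = (1*(1 + 1))*(-63) = (1*2)*(-63) = 2*(-63) = -126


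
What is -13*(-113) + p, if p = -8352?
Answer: -6883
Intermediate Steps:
-13*(-113) + p = -13*(-113) - 8352 = 1469 - 8352 = -6883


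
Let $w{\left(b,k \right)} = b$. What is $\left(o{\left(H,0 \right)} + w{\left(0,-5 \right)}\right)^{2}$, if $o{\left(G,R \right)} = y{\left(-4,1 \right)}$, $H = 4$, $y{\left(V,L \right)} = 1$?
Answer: $1$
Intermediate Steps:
$o{\left(G,R \right)} = 1$
$\left(o{\left(H,0 \right)} + w{\left(0,-5 \right)}\right)^{2} = \left(1 + 0\right)^{2} = 1^{2} = 1$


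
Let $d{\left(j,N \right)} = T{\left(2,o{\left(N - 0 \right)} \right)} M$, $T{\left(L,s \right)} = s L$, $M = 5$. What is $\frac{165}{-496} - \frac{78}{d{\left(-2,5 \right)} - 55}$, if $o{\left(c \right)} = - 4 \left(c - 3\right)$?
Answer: $\frac{5471}{22320} \approx 0.24512$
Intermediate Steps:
$o{\left(c \right)} = 12 - 4 c$ ($o{\left(c \right)} = - 4 \left(-3 + c\right) = 12 - 4 c$)
$T{\left(L,s \right)} = L s$
$d{\left(j,N \right)} = 120 - 40 N$ ($d{\left(j,N \right)} = 2 \left(12 - 4 \left(N - 0\right)\right) 5 = 2 \left(12 - 4 \left(N + 0\right)\right) 5 = 2 \left(12 - 4 N\right) 5 = \left(24 - 8 N\right) 5 = 120 - 40 N$)
$\frac{165}{-496} - \frac{78}{d{\left(-2,5 \right)} - 55} = \frac{165}{-496} - \frac{78}{\left(120 - 200\right) - 55} = 165 \left(- \frac{1}{496}\right) - \frac{78}{\left(120 - 200\right) - 55} = - \frac{165}{496} - \frac{78}{-80 - 55} = - \frac{165}{496} - \frac{78}{-135} = - \frac{165}{496} - - \frac{26}{45} = - \frac{165}{496} + \frac{26}{45} = \frac{5471}{22320}$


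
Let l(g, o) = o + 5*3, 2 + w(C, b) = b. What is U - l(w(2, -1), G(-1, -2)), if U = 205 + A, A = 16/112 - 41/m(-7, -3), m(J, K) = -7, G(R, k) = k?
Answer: 198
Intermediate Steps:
w(C, b) = -2 + b
A = 6 (A = 16/112 - 41/(-7) = 16*(1/112) - 41*(-⅐) = ⅐ + 41/7 = 6)
U = 211 (U = 205 + 6 = 211)
l(g, o) = 15 + o (l(g, o) = o + 15 = 15 + o)
U - l(w(2, -1), G(-1, -2)) = 211 - (15 - 2) = 211 - 1*13 = 211 - 13 = 198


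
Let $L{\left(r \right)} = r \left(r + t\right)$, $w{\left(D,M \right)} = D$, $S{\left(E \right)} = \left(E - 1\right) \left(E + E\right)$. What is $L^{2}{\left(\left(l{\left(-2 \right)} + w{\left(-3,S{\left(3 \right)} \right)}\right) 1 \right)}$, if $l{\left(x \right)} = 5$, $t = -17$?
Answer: $900$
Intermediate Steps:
$S{\left(E \right)} = 2 E \left(-1 + E\right)$ ($S{\left(E \right)} = \left(-1 + E\right) 2 E = 2 E \left(-1 + E\right)$)
$L{\left(r \right)} = r \left(-17 + r\right)$ ($L{\left(r \right)} = r \left(r - 17\right) = r \left(-17 + r\right)$)
$L^{2}{\left(\left(l{\left(-2 \right)} + w{\left(-3,S{\left(3 \right)} \right)}\right) 1 \right)} = \left(\left(5 - 3\right) 1 \left(-17 + \left(5 - 3\right) 1\right)\right)^{2} = \left(2 \cdot 1 \left(-17 + 2 \cdot 1\right)\right)^{2} = \left(2 \left(-17 + 2\right)\right)^{2} = \left(2 \left(-15\right)\right)^{2} = \left(-30\right)^{2} = 900$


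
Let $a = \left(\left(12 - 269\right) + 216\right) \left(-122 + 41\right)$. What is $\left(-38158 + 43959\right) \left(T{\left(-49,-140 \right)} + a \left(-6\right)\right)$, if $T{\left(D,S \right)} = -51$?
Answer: $-115886577$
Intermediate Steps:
$a = 3321$ ($a = \left(-257 + 216\right) \left(-81\right) = \left(-41\right) \left(-81\right) = 3321$)
$\left(-38158 + 43959\right) \left(T{\left(-49,-140 \right)} + a \left(-6\right)\right) = \left(-38158 + 43959\right) \left(-51 + 3321 \left(-6\right)\right) = 5801 \left(-51 - 19926\right) = 5801 \left(-19977\right) = -115886577$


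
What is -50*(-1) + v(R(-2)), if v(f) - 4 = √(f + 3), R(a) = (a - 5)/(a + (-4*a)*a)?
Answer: 54 + √122/6 ≈ 55.841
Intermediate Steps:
R(a) = (-5 + a)/(a - 4*a²)
v(f) = 4 + √(3 + f) (v(f) = 4 + √(f + 3) = 4 + √(3 + f))
-50*(-1) + v(R(-2)) = -50*(-1) + (4 + √(3 + (5 - 1*(-2))/((-2)*(-1 + 4*(-2))))) = 50 + (4 + √(3 - (5 + 2)/(2*(-1 - 8)))) = 50 + (4 + √(3 - ½*7/(-9))) = 50 + (4 + √(3 - ½*(-⅑)*7)) = 50 + (4 + √(3 + 7/18)) = 50 + (4 + √(61/18)) = 50 + (4 + √122/6) = 54 + √122/6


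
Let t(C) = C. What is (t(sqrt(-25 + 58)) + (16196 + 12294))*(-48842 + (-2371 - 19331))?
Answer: -2009798560 - 70544*sqrt(33) ≈ -2.0102e+9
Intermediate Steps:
(t(sqrt(-25 + 58)) + (16196 + 12294))*(-48842 + (-2371 - 19331)) = (sqrt(-25 + 58) + (16196 + 12294))*(-48842 + (-2371 - 19331)) = (sqrt(33) + 28490)*(-48842 - 21702) = (28490 + sqrt(33))*(-70544) = -2009798560 - 70544*sqrt(33)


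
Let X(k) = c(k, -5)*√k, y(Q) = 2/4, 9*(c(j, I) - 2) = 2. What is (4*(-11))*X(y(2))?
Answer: -440*√2/9 ≈ -69.139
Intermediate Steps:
c(j, I) = 20/9 (c(j, I) = 2 + (⅑)*2 = 2 + 2/9 = 20/9)
y(Q) = ½ (y(Q) = 2*(¼) = ½)
X(k) = 20*√k/9
(4*(-11))*X(y(2)) = (4*(-11))*(20*√(½)/9) = -880*√2/2/9 = -440*√2/9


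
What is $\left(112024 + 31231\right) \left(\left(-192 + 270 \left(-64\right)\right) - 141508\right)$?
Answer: $-22774679900$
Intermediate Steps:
$\left(112024 + 31231\right) \left(\left(-192 + 270 \left(-64\right)\right) - 141508\right) = 143255 \left(\left(-192 - 17280\right) - 141508\right) = 143255 \left(-17472 - 141508\right) = 143255 \left(-158980\right) = -22774679900$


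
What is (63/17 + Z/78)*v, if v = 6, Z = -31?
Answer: 4387/221 ≈ 19.851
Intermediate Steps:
(63/17 + Z/78)*v = (63/17 - 31/78)*6 = (4387/1326)*6 = 4387/221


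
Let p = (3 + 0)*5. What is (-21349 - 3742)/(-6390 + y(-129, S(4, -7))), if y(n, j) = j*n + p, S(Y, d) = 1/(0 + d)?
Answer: 175637/44496 ≈ 3.9473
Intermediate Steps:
p = 15 (p = 3*5 = 15)
S(Y, d) = 1/d
y(n, j) = 15 + j*n (y(n, j) = j*n + 15 = 15 + j*n)
(-21349 - 3742)/(-6390 + y(-129, S(4, -7))) = (-21349 - 3742)/(-6390 + (15 - 129/(-7))) = -25091/(-6390 + (15 - ⅐*(-129))) = -25091/(-6390 + (15 + 129/7)) = -25091/(-6390 + 234/7) = -25091/(-44496/7) = -25091*(-7/44496) = 175637/44496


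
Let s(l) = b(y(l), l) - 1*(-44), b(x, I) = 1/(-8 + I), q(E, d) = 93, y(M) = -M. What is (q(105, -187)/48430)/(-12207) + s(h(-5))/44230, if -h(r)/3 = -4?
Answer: 3487443107/3486415065640 ≈ 0.0010003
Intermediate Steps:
h(r) = 12 (h(r) = -3*(-4) = 12)
s(l) = 44 + 1/(-8 + l) (s(l) = 1/(-8 + l) - 1*(-44) = 1/(-8 + l) + 44 = 44 + 1/(-8 + l))
(q(105, -187)/48430)/(-12207) + s(h(-5))/44230 = (93/48430)/(-12207) + ((-351 + 44*12)/(-8 + 12))/44230 = (93*(1/48430))*(-1/12207) + ((-351 + 528)/4)*(1/44230) = (93/48430)*(-1/12207) + ((¼)*177)*(1/44230) = -31/197061670 + (177/4)*(1/44230) = -31/197061670 + 177/176920 = 3487443107/3486415065640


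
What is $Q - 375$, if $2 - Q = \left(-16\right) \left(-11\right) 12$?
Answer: $-2485$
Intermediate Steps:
$Q = -2110$ ($Q = 2 - \left(-16\right) \left(-11\right) 12 = 2 - 176 \cdot 12 = 2 - 2112 = -2110$)
$Q - 375 = -2110 - 375 = -2485$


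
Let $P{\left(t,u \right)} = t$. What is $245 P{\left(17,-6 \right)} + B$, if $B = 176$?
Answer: $4341$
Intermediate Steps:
$245 P{\left(17,-6 \right)} + B = 245 \cdot 17 + 176 = 4165 + 176 = 4341$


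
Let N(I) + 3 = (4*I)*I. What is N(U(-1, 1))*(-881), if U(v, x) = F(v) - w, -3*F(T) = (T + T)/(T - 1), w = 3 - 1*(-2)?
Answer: -878357/9 ≈ -97595.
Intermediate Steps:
w = 5 (w = 3 + 2 = 5)
F(T) = -2*T/(3*(-1 + T)) (F(T) = -(T + T)/(3*(T - 1)) = -2*T/(3*(-1 + T)))
U(v, x) = -5 - 2*v/(-3 + 3*v) (U(v, x) = -2*v/(-3 + 3*v) - 1*5 = -2*v/(-3 + 3*v) - 5 = -5 - 2*v/(-3 + 3*v))
N(I) = -3 + 4*I² (N(I) = -3 + (4*I)*I = -3 + 4*I²)
N(U(-1, 1))*(-881) = (-3 + 4*((15 - 17*(-1))/(3*(-1 - 1)))²)*(-881) = (-3 + 4*((⅓)*(15 + 17)/(-2))²)*(-881) = (-3 + 4*((⅓)*(-½)*32)²)*(-881) = (-3 + 4*(-16/3)²)*(-881) = (-3 + 4*(256/9))*(-881) = (-3 + 1024/9)*(-881) = (997/9)*(-881) = -878357/9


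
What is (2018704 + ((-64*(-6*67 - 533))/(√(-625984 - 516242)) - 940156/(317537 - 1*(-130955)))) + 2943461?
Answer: 556372591256/112123 - 29920*I*√126914/190371 ≈ 4.9622e+6 - 55.991*I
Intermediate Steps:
(2018704 + ((-64*(-6*67 - 533))/(√(-625984 - 516242)) - 940156/(317537 - 1*(-130955)))) + 2943461 = (2018704 + ((-64*(-402 - 533))/(√(-1142226)) - 940156/(317537 + 130955))) + 2943461 = (2018704 + ((-64*(-935))/((3*I*√126914)) - 940156/448492)) + 2943461 = (2018704 + (59840*(-I*√126914/380742) - 940156*1/448492)) + 2943461 = (2018704 + (-29920*I*√126914/190371 - 235039/112123)) + 2943461 = (2018704 + (-235039/112123 - 29920*I*√126914/190371)) + 2943461 = (226342913553/112123 - 29920*I*√126914/190371) + 2943461 = 556372591256/112123 - 29920*I*√126914/190371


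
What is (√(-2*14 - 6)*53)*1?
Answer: 53*I*√34 ≈ 309.04*I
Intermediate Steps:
(√(-2*14 - 6)*53)*1 = (√(-28 - 6)*53)*1 = (√(-34)*53)*1 = ((I*√34)*53)*1 = (53*I*√34)*1 = 53*I*√34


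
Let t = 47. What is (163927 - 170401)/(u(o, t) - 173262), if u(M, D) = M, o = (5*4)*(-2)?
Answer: 3237/86651 ≈ 0.037357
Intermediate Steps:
o = -40 (o = 20*(-2) = -40)
(163927 - 170401)/(u(o, t) - 173262) = (163927 - 170401)/(-40 - 173262) = -6474/(-173302) = -6474*(-1/173302) = 3237/86651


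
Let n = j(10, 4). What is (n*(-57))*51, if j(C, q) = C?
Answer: -29070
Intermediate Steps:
n = 10
(n*(-57))*51 = (10*(-57))*51 = -570*51 = -29070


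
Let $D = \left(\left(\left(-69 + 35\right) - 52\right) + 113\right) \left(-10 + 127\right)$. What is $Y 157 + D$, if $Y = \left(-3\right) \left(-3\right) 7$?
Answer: $13050$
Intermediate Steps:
$D = 3159$ ($D = \left(\left(-34 - 52\right) + 113\right) 117 = \left(-86 + 113\right) 117 = 27 \cdot 117 = 3159$)
$Y = 63$ ($Y = 9 \cdot 7 = 63$)
$Y 157 + D = 63 \cdot 157 + 3159 = 9891 + 3159 = 13050$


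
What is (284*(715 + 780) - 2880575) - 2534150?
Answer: -4990145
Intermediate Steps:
(284*(715 + 780) - 2880575) - 2534150 = (284*1495 - 2880575) - 2534150 = (424580 - 2880575) - 2534150 = -2455995 - 2534150 = -4990145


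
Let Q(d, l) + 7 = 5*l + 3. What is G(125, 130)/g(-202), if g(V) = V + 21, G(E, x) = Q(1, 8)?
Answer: -36/181 ≈ -0.19889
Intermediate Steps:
Q(d, l) = -4 + 5*l (Q(d, l) = -7 + (5*l + 3) = -7 + (3 + 5*l) = -4 + 5*l)
G(E, x) = 36 (G(E, x) = -4 + 5*8 = -4 + 40 = 36)
g(V) = 21 + V
G(125, 130)/g(-202) = 36/(21 - 202) = 36/(-181) = 36*(-1/181) = -36/181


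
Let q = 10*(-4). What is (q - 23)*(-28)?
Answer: 1764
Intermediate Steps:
q = -40
(q - 23)*(-28) = (-40 - 23)*(-28) = -63*(-28) = 1764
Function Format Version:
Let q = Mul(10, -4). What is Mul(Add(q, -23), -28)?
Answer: 1764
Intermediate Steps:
q = -40
Mul(Add(q, -23), -28) = Mul(Add(-40, -23), -28) = Mul(-63, -28) = 1764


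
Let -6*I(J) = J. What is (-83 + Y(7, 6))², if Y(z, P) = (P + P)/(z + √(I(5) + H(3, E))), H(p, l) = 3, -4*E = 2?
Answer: 520717993/78961 + 547656*√78/78961 ≈ 6655.9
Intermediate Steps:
E = -½ (E = -¼*2 = -½ ≈ -0.50000)
I(J) = -J/6
Y(z, P) = 2*P/(z + √78/6) (Y(z, P) = (P + P)/(z + √(-⅙*5 + 3)) = (2*P)/(z + √(-⅚ + 3)) = (2*P)/(z + √(13/6)) = (2*P)/(z + √78/6) = 2*P/(z + √78/6))
(-83 + Y(7, 6))² = (-83 + 12*6/(√78 + 6*7))² = (-83 + 12*6/(√78 + 42))² = (-83 + 12*6/(42 + √78))² = (-83 + 72/(42 + √78))²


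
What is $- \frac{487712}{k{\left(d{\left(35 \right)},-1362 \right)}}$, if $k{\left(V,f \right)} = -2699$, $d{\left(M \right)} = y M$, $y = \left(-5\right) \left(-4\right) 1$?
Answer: $\frac{487712}{2699} \approx 180.7$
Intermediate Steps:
$y = 20$ ($y = 20 \cdot 1 = 20$)
$d{\left(M \right)} = 20 M$
$- \frac{487712}{k{\left(d{\left(35 \right)},-1362 \right)}} = - \frac{487712}{-2699} = \left(-487712\right) \left(- \frac{1}{2699}\right) = \frac{487712}{2699}$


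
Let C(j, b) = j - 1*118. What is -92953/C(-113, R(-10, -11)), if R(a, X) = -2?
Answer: 13279/33 ≈ 402.39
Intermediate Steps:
C(j, b) = -118 + j (C(j, b) = j - 118 = -118 + j)
-92953/C(-113, R(-10, -11)) = -92953/(-118 - 113) = -92953/(-231) = -92953*(-1/231) = 13279/33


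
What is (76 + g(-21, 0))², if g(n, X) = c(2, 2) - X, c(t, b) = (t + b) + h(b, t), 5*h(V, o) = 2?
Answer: 161604/25 ≈ 6464.2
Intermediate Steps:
h(V, o) = ⅖ (h(V, o) = (⅕)*2 = ⅖)
c(t, b) = ⅖ + b + t (c(t, b) = (t + b) + ⅖ = (b + t) + ⅖ = ⅖ + b + t)
g(n, X) = 22/5 - X (g(n, X) = (⅖ + 2 + 2) - X = 22/5 - X)
(76 + g(-21, 0))² = (76 + (22/5 - 1*0))² = (76 + (22/5 + 0))² = (76 + 22/5)² = (402/5)² = 161604/25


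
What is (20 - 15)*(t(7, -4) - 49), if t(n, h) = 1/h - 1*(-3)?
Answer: -925/4 ≈ -231.25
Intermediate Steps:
t(n, h) = 3 + 1/h (t(n, h) = 1/h + 3 = 3 + 1/h)
(20 - 15)*(t(7, -4) - 49) = (20 - 15)*((3 + 1/(-4)) - 49) = 5*((3 - ¼) - 49) = 5*(11/4 - 49) = 5*(-185/4) = -925/4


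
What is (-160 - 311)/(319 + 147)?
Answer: -471/466 ≈ -1.0107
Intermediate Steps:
(-160 - 311)/(319 + 147) = -471/466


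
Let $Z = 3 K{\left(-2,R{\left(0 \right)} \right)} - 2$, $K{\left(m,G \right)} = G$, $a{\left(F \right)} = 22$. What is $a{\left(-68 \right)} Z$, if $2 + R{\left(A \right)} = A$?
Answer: $-176$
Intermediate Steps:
$R{\left(A \right)} = -2 + A$
$Z = -8$ ($Z = 3 \left(-2 + 0\right) - 2 = 3 \left(-2\right) - 2 = -6 - 2 = -8$)
$a{\left(-68 \right)} Z = 22 \left(-8\right) = -176$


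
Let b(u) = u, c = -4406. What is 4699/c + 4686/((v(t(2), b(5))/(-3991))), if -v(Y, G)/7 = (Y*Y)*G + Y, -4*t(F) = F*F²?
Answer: 13733275547/92526 ≈ 1.4843e+5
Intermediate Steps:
t(F) = -F³/4 (t(F) = -F*F²/4 = -F³/4)
v(Y, G) = -7*Y - 7*G*Y² (v(Y, G) = -7*((Y*Y)*G + Y) = -7*(Y²*G + Y) = -7*(G*Y² + Y) = -7*(Y + G*Y²) = -7*Y - 7*G*Y²)
4699/c + 4686/((v(t(2), b(5))/(-3991))) = 4699/(-4406) + 4686/((-7*(-¼*2³)*(1 + 5*(-¼*2³))/(-3991))) = 4699*(-1/4406) + 4686/((-7*(-¼*8)*(1 + 5*(-¼*8))*(-1/3991))) = -4699/4406 + 4686/((-7*(-2)*(1 + 5*(-2))*(-1/3991))) = -4699/4406 + 4686/((-7*(-2)*(1 - 10)*(-1/3991))) = -4699/4406 + 4686/((-7*(-2)*(-9)*(-1/3991))) = -4699/4406 + 4686/((-126*(-1/3991))) = -4699/4406 + 4686/(126/3991) = -4699/4406 + 4686*(3991/126) = -4699/4406 + 3116971/21 = 13733275547/92526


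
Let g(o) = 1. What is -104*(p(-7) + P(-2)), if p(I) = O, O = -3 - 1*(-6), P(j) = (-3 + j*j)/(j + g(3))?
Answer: -208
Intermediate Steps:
P(j) = (-3 + j**2)/(1 + j) (P(j) = (-3 + j*j)/(j + 1) = (-3 + j**2)/(1 + j))
O = 3 (O = -3 + 6 = 3)
p(I) = 3
-104*(p(-7) + P(-2)) = -104*(3 + (-3 + (-2)**2)/(1 - 2)) = -104*(3 + (-3 + 4)/(-1)) = -104*(3 - 1*1) = -104*(3 - 1) = -104*2 = -208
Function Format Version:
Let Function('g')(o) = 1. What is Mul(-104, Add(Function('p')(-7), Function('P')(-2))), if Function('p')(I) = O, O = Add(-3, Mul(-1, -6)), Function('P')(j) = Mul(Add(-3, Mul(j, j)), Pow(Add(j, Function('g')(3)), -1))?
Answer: -208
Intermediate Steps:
Function('P')(j) = Mul(Pow(Add(1, j), -1), Add(-3, Pow(j, 2))) (Function('P')(j) = Mul(Add(-3, Mul(j, j)), Pow(Add(j, 1), -1)) = Mul(Add(-3, Pow(j, 2)), Pow(Add(1, j), -1)) = Mul(Pow(Add(1, j), -1), Add(-3, Pow(j, 2))))
O = 3 (O = Add(-3, 6) = 3)
Function('p')(I) = 3
Mul(-104, Add(Function('p')(-7), Function('P')(-2))) = Mul(-104, Add(3, Mul(Pow(Add(1, -2), -1), Add(-3, Pow(-2, 2))))) = Mul(-104, Add(3, Mul(Pow(-1, -1), Add(-3, 4)))) = Mul(-104, Add(3, Mul(-1, 1))) = Mul(-104, Add(3, -1)) = Mul(-104, 2) = -208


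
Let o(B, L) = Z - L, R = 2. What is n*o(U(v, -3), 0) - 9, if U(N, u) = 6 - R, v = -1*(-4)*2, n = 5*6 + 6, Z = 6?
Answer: 207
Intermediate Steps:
n = 36 (n = 30 + 6 = 36)
v = 8 (v = 4*2 = 8)
U(N, u) = 4 (U(N, u) = 6 - 1*2 = 6 - 2 = 4)
o(B, L) = 6 - L
n*o(U(v, -3), 0) - 9 = 36*(6 - 1*0) - 9 = 36*(6 + 0) - 9 = 36*6 - 9 = 216 - 9 = 207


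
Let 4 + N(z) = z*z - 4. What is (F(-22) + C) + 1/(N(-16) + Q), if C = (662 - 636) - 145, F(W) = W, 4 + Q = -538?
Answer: -41455/294 ≈ -141.00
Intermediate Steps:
Q = -542 (Q = -4 - 538 = -542)
N(z) = -8 + z² (N(z) = -4 + (z*z - 4) = -4 + (z² - 4) = -4 + (-4 + z²) = -8 + z²)
C = -119 (C = 26 - 145 = -119)
(F(-22) + C) + 1/(N(-16) + Q) = (-22 - 119) + 1/((-8 + (-16)²) - 542) = -141 + 1/((-8 + 256) - 542) = -141 + 1/(248 - 542) = -141 + 1/(-294) = -141 - 1/294 = -41455/294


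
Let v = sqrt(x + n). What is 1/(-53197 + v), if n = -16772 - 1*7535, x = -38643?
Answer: -53197/2829983759 - 5*I*sqrt(2518)/2829983759 ≈ -1.8798e-5 - 8.8657e-8*I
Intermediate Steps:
n = -24307 (n = -16772 - 7535 = -24307)
v = 5*I*sqrt(2518) (v = sqrt(-38643 - 24307) = sqrt(-62950) = 5*I*sqrt(2518) ≈ 250.9*I)
1/(-53197 + v) = 1/(-53197 + 5*I*sqrt(2518))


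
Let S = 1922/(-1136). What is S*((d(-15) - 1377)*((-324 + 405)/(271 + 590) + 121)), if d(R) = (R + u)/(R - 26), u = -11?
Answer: 942358029007/3341828 ≈ 2.8199e+5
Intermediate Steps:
d(R) = (-11 + R)/(-26 + R) (d(R) = (R - 11)/(R - 26) = (-11 + R)/(-26 + R))
S = -961/568 (S = 1922*(-1/1136) = -961/568 ≈ -1.6919)
S*((d(-15) - 1377)*((-324 + 405)/(271 + 590) + 121)) = -961*((-11 - 15)/(-26 - 15) - 1377)*((-324 + 405)/(271 + 590) + 121)/568 = -961*(-26/(-41) - 1377)*(81/861 + 121)/568 = -961*(-1/41*(-26) - 1377)*(81*(1/861) + 121)/568 = -961*(26/41 - 1377)*(27/287 + 121)/568 = -(-54230191)*34754/(23288*287) = -961/568*(-1961202974/11767) = 942358029007/3341828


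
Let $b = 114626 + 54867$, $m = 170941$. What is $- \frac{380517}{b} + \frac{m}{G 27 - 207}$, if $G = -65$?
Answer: $- \frac{29719877267}{332545266} \approx -89.371$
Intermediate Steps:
$b = 169493$
$- \frac{380517}{b} + \frac{m}{G 27 - 207} = - \frac{380517}{169493} + \frac{170941}{\left(-65\right) 27 - 207} = \left(-380517\right) \frac{1}{169493} + \frac{170941}{-1755 - 207} = - \frac{380517}{169493} + \frac{170941}{-1962} = - \frac{380517}{169493} + 170941 \left(- \frac{1}{1962}\right) = - \frac{380517}{169493} - \frac{170941}{1962} = - \frac{29719877267}{332545266}$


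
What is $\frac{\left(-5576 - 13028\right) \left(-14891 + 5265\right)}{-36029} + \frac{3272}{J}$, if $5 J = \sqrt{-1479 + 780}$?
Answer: $- \frac{179082104}{36029} - \frac{16360 i \sqrt{699}}{699} \approx -4970.5 - 618.79 i$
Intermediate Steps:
$J = \frac{i \sqrt{699}}{5}$ ($J = \frac{\sqrt{-1479 + 780}}{5} = \frac{\sqrt{-699}}{5} = \frac{i \sqrt{699}}{5} \approx 5.2877 i$)
$\frac{\left(-5576 - 13028\right) \left(-14891 + 5265\right)}{-36029} + \frac{3272}{J} = \frac{\left(-5576 - 13028\right) \left(-14891 + 5265\right)}{-36029} + \frac{3272}{\frac{1}{5} i \sqrt{699}} = \left(-18604\right) \left(-9626\right) \left(- \frac{1}{36029}\right) + 3272 \left(- \frac{5 i \sqrt{699}}{699}\right) = 179082104 \left(- \frac{1}{36029}\right) - \frac{16360 i \sqrt{699}}{699} = - \frac{179082104}{36029} - \frac{16360 i \sqrt{699}}{699}$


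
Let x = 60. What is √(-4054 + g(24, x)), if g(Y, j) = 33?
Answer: I*√4021 ≈ 63.411*I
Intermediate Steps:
√(-4054 + g(24, x)) = √(-4054 + 33) = √(-4021) = I*√4021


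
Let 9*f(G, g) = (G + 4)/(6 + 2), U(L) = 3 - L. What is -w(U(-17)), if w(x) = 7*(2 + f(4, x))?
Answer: -133/9 ≈ -14.778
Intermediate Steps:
f(G, g) = 1/18 + G/72 (f(G, g) = ((G + 4)/(6 + 2))/9 = ((4 + G)/8)/9 = ((4 + G)*(1/8))/9 = (1/2 + G/8)/9 = 1/18 + G/72)
w(x) = 133/9 (w(x) = 7*(2 + (1/18 + (1/72)*4)) = 7*(2 + (1/18 + 1/18)) = 7*(2 + 1/9) = 7*(19/9) = 133/9)
-w(U(-17)) = -1*133/9 = -133/9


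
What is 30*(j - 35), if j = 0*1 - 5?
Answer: -1200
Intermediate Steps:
j = -5 (j = 0 - 5 = -5)
30*(j - 35) = 30*(-5 - 35) = 30*(-40) = -1200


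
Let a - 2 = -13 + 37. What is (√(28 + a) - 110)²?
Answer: 12154 - 660*√6 ≈ 10537.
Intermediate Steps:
a = 26 (a = 2 + (-13 + 37) = 2 + 24 = 26)
(√(28 + a) - 110)² = (√(28 + 26) - 110)² = (√54 - 110)² = (3*√6 - 110)² = (-110 + 3*√6)²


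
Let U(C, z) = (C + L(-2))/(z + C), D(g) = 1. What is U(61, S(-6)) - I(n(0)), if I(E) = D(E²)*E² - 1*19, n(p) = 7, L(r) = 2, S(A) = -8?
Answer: -1527/53 ≈ -28.811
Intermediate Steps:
U(C, z) = (2 + C)/(C + z) (U(C, z) = (C + 2)/(z + C) = (2 + C)/(C + z))
I(E) = -19 + E² (I(E) = 1*E² - 1*19 = E² - 19 = -19 + E²)
U(61, S(-6)) - I(n(0)) = (2 + 61)/(61 - 8) - (-19 + 7²) = 63/53 - (-19 + 49) = (1/53)*63 - 1*30 = 63/53 - 30 = -1527/53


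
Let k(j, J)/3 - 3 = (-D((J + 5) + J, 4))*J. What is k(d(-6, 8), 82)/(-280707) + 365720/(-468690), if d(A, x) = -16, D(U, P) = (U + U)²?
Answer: 435647020877/4385485461 ≈ 99.338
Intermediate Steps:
D(U, P) = 4*U² (D(U, P) = (2*U)² = 4*U²)
k(j, J) = 9 - 12*J*(5 + 2*J)² (k(j, J) = 9 + 3*((-4*((J + 5) + J)²)*J) = 9 + 3*((-4*((5 + J) + J)²)*J) = 9 + 3*((-4*(5 + 2*J)²)*J) = 9 + 3*(-4*J*(5 + 2*J)²) = 9 - 12*J*(5 + 2*J)²)
k(d(-6, 8), 82)/(-280707) + 365720/(-468690) = (9 - 12*82*(5 + 2*82)²)/(-280707) + 365720/(-468690) = (9 - 12*82*(5 + 164)²)*(-1/280707) + 365720*(-1/468690) = (9 - 12*82*169²)*(-1/280707) - 36572/46869 = (9 - 12*82*28561)*(-1/280707) - 36572/46869 = (9 - 28104024)*(-1/280707) - 36572/46869 = -28104015*(-1/280707) - 36572/46869 = 9368005/93569 - 36572/46869 = 435647020877/4385485461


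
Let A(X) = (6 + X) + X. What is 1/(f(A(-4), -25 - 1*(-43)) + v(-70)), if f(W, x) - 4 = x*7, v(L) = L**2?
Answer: 1/5030 ≈ 0.00019881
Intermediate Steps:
A(X) = 6 + 2*X
f(W, x) = 4 + 7*x (f(W, x) = 4 + x*7 = 4 + 7*x)
1/(f(A(-4), -25 - 1*(-43)) + v(-70)) = 1/((4 + 7*(-25 - 1*(-43))) + (-70)**2) = 1/((4 + 7*(-25 + 43)) + 4900) = 1/((4 + 7*18) + 4900) = 1/((4 + 126) + 4900) = 1/(130 + 4900) = 1/5030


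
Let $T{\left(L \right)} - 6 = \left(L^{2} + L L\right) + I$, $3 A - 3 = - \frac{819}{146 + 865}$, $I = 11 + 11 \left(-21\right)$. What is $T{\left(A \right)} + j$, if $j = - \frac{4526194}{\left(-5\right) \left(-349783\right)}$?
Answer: $- \frac{42807581559996}{198622527635} \approx -215.52$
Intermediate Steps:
$I = -220$ ($I = 11 - 231 = -220$)
$A = \frac{246}{337}$ ($A = 1 + \frac{\left(-819\right) \frac{1}{146 + 865}}{3} = 1 + \frac{\left(-819\right) \frac{1}{1011}}{3} = 1 + \frac{1}{3} \left(- \frac{273}{337}\right) = 1 - \frac{91}{337} = \frac{246}{337} \approx 0.72997$)
$T{\left(L \right)} = -214 + 2 L^{2}$ ($T{\left(L \right)} = 6 - \left(220 - L^{2} - L L\right) = 6 + \left(\left(L^{2} + L^{2}\right) - 220\right) = 6 + \left(2 L^{2} - 220\right) = 6 + \left(-220 + 2 L^{2}\right) = -214 + 2 L^{2}$)
$j = - \frac{4526194}{1748915} \approx -2.588$
$T{\left(A \right)} + j = \left(-214 + 2 \left(\frac{246}{337}\right)^{2}\right) - \frac{4526194}{1748915} = \left(-214 + 2 \cdot \frac{60516}{113569}\right) - \frac{4526194}{1748915} = \left(-214 + \frac{121032}{113569}\right) - \frac{4526194}{1748915} = - \frac{24182734}{113569} - \frac{4526194}{1748915} = - \frac{42807581559996}{198622527635}$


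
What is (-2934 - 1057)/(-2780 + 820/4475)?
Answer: 3571945/2487936 ≈ 1.4357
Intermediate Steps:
(-2934 - 1057)/(-2780 + 820/4475) = -3991/(-2780 + 820*(1/4475)) = -3991/(-2780 + 164/895) = -3991/(-2487936/895) = -3991*(-895/2487936) = 3571945/2487936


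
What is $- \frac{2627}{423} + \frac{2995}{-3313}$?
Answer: $- \frac{9970136}{1401399} \approx -7.1144$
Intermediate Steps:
$- \frac{2627}{423} + \frac{2995}{-3313} = \left(-2627\right) \frac{1}{423} + 2995 \left(- \frac{1}{3313}\right) = - \frac{2627}{423} - \frac{2995}{3313} = - \frac{9970136}{1401399}$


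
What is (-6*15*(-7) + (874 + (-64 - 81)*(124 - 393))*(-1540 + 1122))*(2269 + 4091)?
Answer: -106013517120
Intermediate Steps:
(-6*15*(-7) + (874 + (-64 - 81)*(124 - 393))*(-1540 + 1122))*(2269 + 4091) = (-90*(-7) + (874 - 145*(-269))*(-418))*6360 = (630 + (874 + 39005)*(-418))*6360 = (630 + 39879*(-418))*6360 = (630 - 16669422)*6360 = -16668792*6360 = -106013517120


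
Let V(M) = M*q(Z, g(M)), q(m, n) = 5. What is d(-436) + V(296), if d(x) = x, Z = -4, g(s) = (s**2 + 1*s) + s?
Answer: 1044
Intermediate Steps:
g(s) = s**2 + 2*s (g(s) = (s**2 + s) + s = (s + s**2) + s = s**2 + 2*s)
V(M) = 5*M (V(M) = M*5 = 5*M)
d(-436) + V(296) = -436 + 5*296 = -436 + 1480 = 1044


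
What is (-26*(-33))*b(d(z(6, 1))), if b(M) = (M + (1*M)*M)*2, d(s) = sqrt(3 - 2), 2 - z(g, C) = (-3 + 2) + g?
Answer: 3432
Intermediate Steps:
z(g, C) = 3 - g (z(g, C) = 2 - ((-3 + 2) + g) = 2 - (-1 + g) = 2 + (1 - g) = 3 - g)
d(s) = 1 (d(s) = sqrt(1) = 1)
b(M) = 2*M + 2*M**2 (b(M) = (M + M*M)*2 = (M + M**2)*2 = 2*M + 2*M**2)
(-26*(-33))*b(d(z(6, 1))) = (-26*(-33))*(2*1*(1 + 1)) = 858*(2*1*2) = 858*4 = 3432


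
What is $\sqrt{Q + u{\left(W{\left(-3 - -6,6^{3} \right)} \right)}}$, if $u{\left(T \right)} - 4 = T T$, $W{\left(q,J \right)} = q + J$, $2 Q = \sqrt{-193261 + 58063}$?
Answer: $\frac{\sqrt{191860 + 6 i \sqrt{15022}}}{2} \approx 219.01 + 0.41972 i$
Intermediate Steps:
$Q = \frac{3 i \sqrt{15022}}{2}$ ($Q = \frac{\sqrt{-193261 + 58063}}{2} = \frac{\sqrt{-135198}}{2} = \frac{3 i \sqrt{15022}}{2} \approx 183.85 i$)
$W{\left(q,J \right)} = J + q$
$u{\left(T \right)} = 4 + T^{2}$ ($u{\left(T \right)} = 4 + T T = 4 + T^{2}$)
$\sqrt{Q + u{\left(W{\left(-3 - -6,6^{3} \right)} \right)}} = \sqrt{\frac{3 i \sqrt{15022}}{2} + \left(4 + \left(6^{3} - -3\right)^{2}\right)} = \sqrt{\frac{3 i \sqrt{15022}}{2} + \left(4 + \left(216 + \left(-3 + 6\right)\right)^{2}\right)} = \sqrt{\frac{3 i \sqrt{15022}}{2} + \left(4 + \left(216 + 3\right)^{2}\right)} = \sqrt{\frac{3 i \sqrt{15022}}{2} + \left(4 + 219^{2}\right)} = \sqrt{\frac{3 i \sqrt{15022}}{2} + \left(4 + 47961\right)} = \sqrt{\frac{3 i \sqrt{15022}}{2} + 47965} = \sqrt{47965 + \frac{3 i \sqrt{15022}}{2}}$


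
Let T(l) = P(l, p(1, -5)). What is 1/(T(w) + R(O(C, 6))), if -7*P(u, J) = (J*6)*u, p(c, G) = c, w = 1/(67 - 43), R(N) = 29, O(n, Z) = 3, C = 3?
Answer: 28/811 ≈ 0.034525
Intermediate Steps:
w = 1/24 ≈ 0.041667
P(u, J) = -6*J*u/7 (P(u, J) = -J*6*u/7 = -6*J*u/7)
T(l) = -6*l/7 (T(l) = -6/7*1*l = -6*l/7)
1/(T(w) + R(O(C, 6))) = 1/(-6/7*1/24 + 29) = 1/(-1/28 + 29) = 1/(811/28) = 28/811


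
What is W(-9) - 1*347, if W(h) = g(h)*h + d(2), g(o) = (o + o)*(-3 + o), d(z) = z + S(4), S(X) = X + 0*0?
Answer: -2285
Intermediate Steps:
S(X) = X (S(X) = X + 0 = X)
d(z) = 4 + z (d(z) = z + 4 = 4 + z)
g(o) = 2*o*(-3 + o) (g(o) = (2*o)*(-3 + o) = 2*o*(-3 + o))
W(h) = 6 + 2*h**2*(-3 + h) (W(h) = (2*h*(-3 + h))*h + (4 + 2) = 2*h**2*(-3 + h) + 6 = 6 + 2*h**2*(-3 + h))
W(-9) - 1*347 = (6 + 2*(-9)**2*(-3 - 9)) - 1*347 = (6 + 2*81*(-12)) - 347 = (6 - 1944) - 347 = -1938 - 347 = -2285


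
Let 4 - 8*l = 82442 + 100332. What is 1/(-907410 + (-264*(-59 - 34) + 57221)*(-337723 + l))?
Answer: -4/117942946761 ≈ -3.3915e-11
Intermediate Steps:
l = -91385/4 (l = ½ - (82442 + 100332)/8 = ½ - ⅛*182774 = ½ - 91387/4 = -91385/4 ≈ -22846.)
1/(-907410 + (-264*(-59 - 34) + 57221)*(-337723 + l)) = 1/(-907410 + (-264*(-59 - 34) + 57221)*(-337723 - 91385/4)) = 1/(-907410 + (-264*(-93) + 57221)*(-1442277/4)) = 1/(-907410 + (24552 + 57221)*(-1442277/4)) = 1/(-907410 + 81773*(-1442277/4)) = 1/(-907410 - 117939317121/4) = 1/(-117942946761/4) = -4/117942946761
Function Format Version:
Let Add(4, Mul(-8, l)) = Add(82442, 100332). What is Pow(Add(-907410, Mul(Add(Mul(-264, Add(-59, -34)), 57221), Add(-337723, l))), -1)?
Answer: Rational(-4, 117942946761) ≈ -3.3915e-11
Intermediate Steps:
l = Rational(-91385, 4) (l = Add(Rational(1, 2), Mul(Rational(-1, 8), Add(82442, 100332))) = Add(Rational(1, 2), Mul(Rational(-1, 8), 182774)) = Add(Rational(1, 2), Rational(-91387, 4)) = Rational(-91385, 4) ≈ -22846.)
Pow(Add(-907410, Mul(Add(Mul(-264, Add(-59, -34)), 57221), Add(-337723, l))), -1) = Pow(Add(-907410, Mul(Add(Mul(-264, Add(-59, -34)), 57221), Add(-337723, Rational(-91385, 4)))), -1) = Pow(Add(-907410, Mul(Add(Mul(-264, -93), 57221), Rational(-1442277, 4))), -1) = Pow(Add(-907410, Mul(Add(24552, 57221), Rational(-1442277, 4))), -1) = Pow(Add(-907410, Mul(81773, Rational(-1442277, 4))), -1) = Pow(Add(-907410, Rational(-117939317121, 4)), -1) = Pow(Rational(-117942946761, 4), -1) = Rational(-4, 117942946761)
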